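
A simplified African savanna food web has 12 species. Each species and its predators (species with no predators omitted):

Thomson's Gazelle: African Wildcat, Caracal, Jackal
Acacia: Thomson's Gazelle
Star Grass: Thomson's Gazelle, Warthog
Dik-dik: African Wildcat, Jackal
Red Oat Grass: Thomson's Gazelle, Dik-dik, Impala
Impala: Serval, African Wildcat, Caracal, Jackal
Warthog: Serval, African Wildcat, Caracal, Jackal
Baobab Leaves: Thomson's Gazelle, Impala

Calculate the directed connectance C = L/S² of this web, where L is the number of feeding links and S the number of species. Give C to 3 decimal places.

The web has S = 12 species and L = 21 feeding links.
C = L / S² = 21 / 144 = 0.1458 ≈ 0.146.

C = 0.146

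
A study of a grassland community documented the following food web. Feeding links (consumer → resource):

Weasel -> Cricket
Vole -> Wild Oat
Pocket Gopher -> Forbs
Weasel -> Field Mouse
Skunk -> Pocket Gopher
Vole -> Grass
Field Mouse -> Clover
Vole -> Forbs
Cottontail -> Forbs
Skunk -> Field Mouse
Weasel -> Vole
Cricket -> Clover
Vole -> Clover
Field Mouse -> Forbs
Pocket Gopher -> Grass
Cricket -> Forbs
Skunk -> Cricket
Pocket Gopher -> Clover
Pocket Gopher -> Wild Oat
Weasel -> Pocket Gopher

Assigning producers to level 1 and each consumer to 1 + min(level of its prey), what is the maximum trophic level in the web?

3

Producers (level 1): Clover, Grass, Forbs, Wild Oat.
Following each consumer down to its lowest-level prey: Clover → Pocket Gopher → Weasel (levels 1 through 3).
All prey of Weasel (Pocket Gopher 2, Cricket 2, Vole 2, Field Mouse 2) are at level 2 or above, so Weasel is at level 1 + 2 = 3.
Every consumer has at least one prey at level 2 or below, so none exceeds level 3.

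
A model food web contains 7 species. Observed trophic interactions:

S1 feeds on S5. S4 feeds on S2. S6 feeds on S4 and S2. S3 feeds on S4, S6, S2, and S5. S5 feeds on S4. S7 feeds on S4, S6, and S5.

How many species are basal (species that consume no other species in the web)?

Basal species (no prey listed): S2.
Count: 1.

1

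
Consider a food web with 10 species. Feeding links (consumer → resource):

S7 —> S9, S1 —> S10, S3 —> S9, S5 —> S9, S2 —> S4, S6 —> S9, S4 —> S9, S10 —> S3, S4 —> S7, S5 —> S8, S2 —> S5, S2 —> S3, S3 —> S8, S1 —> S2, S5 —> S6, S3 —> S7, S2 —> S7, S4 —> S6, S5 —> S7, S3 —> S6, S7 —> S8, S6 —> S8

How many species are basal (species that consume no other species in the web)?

2

Basal species (no prey listed): S9, S8.
Count: 2.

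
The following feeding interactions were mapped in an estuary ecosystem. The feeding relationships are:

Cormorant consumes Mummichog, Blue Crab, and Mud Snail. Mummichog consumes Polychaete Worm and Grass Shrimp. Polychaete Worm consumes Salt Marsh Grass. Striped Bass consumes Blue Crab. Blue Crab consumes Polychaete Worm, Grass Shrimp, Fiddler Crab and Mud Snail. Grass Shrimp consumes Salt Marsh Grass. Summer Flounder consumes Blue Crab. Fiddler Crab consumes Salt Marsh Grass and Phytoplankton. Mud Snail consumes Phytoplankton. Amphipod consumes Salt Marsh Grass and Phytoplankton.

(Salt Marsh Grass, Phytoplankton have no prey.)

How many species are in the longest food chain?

One longest chain: Phytoplankton → Mud Snail → Blue Crab → Summer Flounder.
It has 4 species and 3 links.

4 species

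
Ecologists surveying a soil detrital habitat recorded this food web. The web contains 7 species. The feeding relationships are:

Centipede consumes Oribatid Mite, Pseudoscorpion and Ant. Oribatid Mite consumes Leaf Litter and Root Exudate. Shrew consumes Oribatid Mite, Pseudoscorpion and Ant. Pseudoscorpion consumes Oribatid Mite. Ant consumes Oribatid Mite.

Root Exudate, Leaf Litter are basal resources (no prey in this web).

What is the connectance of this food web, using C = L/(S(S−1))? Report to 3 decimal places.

The web has S = 7 species and L = 10 feeding links.
C = L / (S(S−1)) = 10 / 42 = 0.2381 ≈ 0.238.

C = 0.238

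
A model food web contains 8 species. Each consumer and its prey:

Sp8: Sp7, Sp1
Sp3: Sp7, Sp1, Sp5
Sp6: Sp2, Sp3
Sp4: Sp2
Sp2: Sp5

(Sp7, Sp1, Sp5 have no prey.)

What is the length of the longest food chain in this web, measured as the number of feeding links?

One longest chain: Sp5 → Sp2 → Sp6.
It has 3 species and 2 links.

2 links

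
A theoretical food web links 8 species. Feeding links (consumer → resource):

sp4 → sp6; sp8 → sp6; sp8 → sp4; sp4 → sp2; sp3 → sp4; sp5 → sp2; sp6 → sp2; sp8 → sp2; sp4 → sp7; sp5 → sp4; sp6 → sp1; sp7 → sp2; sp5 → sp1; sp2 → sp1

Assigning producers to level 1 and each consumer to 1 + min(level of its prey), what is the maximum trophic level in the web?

4

Producers (level 1): sp1.
Following each consumer down to its lowest-level prey: sp1 → sp2 → sp4 → sp3 (levels 1 through 4).
All prey of sp3 (sp4 3) are at level 3 or above, so sp3 is at level 1 + 3 = 4.
Every consumer has at least one prey at level 3 or below, so none exceeds level 4.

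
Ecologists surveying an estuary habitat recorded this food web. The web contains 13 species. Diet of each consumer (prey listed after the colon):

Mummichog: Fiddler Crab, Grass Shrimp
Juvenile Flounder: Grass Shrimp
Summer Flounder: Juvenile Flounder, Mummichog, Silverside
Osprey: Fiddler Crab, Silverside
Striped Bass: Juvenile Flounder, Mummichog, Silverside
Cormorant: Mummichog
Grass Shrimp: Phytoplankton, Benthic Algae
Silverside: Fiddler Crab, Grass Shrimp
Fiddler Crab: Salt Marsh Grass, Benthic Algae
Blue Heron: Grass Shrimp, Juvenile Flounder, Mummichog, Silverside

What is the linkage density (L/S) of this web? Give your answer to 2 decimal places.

There are L = 22 links among S = 13 species.
L/S = 22/13 = 1.6923 ≈ 1.69.

L/S = 1.69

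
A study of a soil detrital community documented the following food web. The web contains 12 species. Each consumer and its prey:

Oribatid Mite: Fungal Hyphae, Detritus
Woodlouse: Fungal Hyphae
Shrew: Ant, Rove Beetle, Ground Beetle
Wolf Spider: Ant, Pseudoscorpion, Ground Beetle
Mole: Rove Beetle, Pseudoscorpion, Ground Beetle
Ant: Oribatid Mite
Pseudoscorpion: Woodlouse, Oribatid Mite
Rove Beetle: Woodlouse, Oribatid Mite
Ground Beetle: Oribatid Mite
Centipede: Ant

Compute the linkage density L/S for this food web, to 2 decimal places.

L/S = 1.58

There are L = 19 links among S = 12 species.
L/S = 19/12 = 1.5833 ≈ 1.58.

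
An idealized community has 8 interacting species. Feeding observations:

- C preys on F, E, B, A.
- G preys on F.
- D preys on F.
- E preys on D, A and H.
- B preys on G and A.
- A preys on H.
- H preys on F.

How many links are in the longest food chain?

One longest chain: F → H → A → B → C.
It has 5 species and 4 links.

4 links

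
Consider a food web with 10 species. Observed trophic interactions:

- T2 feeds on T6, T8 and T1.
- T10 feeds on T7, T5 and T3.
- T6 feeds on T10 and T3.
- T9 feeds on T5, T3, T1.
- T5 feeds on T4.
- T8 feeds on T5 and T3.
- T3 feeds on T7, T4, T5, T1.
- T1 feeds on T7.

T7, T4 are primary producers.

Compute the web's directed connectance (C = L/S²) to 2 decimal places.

C = 0.19

The web has S = 10 species and L = 19 feeding links.
C = L / S² = 19 / 100 = 0.1900 ≈ 0.19.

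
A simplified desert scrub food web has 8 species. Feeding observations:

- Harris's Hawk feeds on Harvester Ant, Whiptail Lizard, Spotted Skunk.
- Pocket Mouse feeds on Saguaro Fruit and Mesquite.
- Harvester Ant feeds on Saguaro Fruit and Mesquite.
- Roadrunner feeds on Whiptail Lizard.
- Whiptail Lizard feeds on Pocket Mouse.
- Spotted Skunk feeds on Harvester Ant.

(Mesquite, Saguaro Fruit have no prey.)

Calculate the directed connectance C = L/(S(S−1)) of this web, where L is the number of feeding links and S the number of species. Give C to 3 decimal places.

C = 0.179

The web has S = 8 species and L = 10 feeding links.
C = L / (S(S−1)) = 10 / 56 = 0.1786 ≈ 0.179.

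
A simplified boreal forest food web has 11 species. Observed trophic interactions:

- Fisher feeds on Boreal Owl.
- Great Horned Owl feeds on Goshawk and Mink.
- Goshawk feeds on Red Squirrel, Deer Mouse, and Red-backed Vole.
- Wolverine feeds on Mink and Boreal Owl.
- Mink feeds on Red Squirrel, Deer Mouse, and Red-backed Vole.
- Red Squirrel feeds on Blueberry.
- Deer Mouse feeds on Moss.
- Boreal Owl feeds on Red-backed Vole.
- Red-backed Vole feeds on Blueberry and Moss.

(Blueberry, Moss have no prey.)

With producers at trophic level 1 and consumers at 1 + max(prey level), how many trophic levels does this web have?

Producers (level 1): Blueberry, Moss.
Blueberry → Red-backed Vole → Boreal Owl → Fisher gives Fisher level 4.
No species has a prey at level 4, so no species reaches level 5.

4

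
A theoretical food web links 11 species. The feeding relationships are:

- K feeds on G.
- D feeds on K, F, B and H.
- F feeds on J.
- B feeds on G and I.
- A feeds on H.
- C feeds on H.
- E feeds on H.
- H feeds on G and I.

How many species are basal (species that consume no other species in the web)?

3

Basal species (no prey listed): G, J, I.
Count: 3.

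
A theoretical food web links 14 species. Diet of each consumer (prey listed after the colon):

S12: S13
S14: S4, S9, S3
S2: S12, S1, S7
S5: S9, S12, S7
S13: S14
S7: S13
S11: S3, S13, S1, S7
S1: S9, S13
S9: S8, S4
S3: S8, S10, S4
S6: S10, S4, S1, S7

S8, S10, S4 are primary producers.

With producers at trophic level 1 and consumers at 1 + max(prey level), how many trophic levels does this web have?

Producers (level 1): S8, S10, S4.
S8 → S9 → S14 → S13 → S7 → S5 gives S5 level 6.
No species has a prey at level 6, so no species reaches level 7.

6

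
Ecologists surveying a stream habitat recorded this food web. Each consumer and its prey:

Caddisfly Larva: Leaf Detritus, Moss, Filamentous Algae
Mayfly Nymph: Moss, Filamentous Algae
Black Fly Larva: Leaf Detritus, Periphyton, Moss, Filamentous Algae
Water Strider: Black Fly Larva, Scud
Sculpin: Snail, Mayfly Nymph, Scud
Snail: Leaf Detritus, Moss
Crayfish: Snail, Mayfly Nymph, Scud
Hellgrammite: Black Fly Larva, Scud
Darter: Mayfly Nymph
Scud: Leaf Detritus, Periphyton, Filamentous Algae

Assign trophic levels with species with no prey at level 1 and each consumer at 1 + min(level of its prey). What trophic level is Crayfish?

Trophic level 3

Leaf Detritus has no prey (basal) → level 1.
Scud eats Leaf Detritus → level 2.
Crayfish eats Scud → level 3.
No prey of Crayfish is below level 2, so 3 is the minimum.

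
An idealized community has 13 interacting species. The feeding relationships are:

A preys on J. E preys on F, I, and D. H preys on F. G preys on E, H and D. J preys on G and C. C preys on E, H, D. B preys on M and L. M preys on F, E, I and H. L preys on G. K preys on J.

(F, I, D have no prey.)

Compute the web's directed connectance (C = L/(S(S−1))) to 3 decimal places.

The web has S = 13 species and L = 21 feeding links.
C = L / (S(S−1)) = 21 / 156 = 0.1346 ≈ 0.135.

C = 0.135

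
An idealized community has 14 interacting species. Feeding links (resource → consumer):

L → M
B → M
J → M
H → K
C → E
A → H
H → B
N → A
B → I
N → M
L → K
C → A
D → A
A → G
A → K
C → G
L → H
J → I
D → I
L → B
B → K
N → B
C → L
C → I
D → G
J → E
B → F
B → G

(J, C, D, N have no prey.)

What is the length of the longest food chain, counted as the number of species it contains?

One longest chain: C → A → H → B → K.
It has 5 species and 4 links.

5 species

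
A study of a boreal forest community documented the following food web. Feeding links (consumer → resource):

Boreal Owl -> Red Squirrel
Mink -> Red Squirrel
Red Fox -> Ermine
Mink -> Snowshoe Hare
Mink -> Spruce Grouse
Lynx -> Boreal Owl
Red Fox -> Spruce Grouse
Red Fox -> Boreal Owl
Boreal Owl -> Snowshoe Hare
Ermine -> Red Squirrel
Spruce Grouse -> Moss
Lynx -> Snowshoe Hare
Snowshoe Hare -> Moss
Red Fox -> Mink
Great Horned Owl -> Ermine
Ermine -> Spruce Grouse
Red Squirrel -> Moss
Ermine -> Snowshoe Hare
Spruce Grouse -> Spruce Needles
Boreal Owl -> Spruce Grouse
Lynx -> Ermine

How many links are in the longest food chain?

One longest chain: Moss → Red Squirrel → Ermine → Red Fox.
It has 4 species and 3 links.

3 links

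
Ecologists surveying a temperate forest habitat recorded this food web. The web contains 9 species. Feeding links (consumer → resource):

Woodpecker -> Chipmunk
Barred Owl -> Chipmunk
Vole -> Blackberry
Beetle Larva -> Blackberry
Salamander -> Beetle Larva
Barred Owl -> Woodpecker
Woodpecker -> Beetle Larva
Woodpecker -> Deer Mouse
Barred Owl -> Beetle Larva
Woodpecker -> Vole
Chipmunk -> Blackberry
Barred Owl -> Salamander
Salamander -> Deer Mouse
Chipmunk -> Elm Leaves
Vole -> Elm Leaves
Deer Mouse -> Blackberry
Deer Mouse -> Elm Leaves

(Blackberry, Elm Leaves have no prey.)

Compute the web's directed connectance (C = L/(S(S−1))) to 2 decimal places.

C = 0.24

The web has S = 9 species and L = 17 feeding links.
C = L / (S(S−1)) = 17 / 72 = 0.2361 ≈ 0.24.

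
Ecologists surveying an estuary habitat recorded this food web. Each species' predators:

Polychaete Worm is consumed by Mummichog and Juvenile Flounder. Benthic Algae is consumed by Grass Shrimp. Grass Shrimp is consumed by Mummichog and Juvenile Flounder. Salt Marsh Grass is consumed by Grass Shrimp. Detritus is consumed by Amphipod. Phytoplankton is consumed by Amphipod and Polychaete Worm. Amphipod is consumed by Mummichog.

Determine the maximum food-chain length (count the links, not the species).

2 links

One longest chain: Salt Marsh Grass → Grass Shrimp → Juvenile Flounder.
It has 3 species and 2 links.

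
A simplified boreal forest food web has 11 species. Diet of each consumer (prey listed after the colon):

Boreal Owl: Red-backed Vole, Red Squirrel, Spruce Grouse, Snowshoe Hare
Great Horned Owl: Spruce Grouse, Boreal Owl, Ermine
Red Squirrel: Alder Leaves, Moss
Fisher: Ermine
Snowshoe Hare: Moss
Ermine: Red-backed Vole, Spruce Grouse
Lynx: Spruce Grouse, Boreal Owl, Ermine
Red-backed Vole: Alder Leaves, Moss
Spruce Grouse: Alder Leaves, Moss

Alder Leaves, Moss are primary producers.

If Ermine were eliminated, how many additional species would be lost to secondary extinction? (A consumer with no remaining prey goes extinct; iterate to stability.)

Remove Ermine.
Round 1: Fisher (all prey gone) → extinct.
No further losses. Total secondary extinctions: 1.

1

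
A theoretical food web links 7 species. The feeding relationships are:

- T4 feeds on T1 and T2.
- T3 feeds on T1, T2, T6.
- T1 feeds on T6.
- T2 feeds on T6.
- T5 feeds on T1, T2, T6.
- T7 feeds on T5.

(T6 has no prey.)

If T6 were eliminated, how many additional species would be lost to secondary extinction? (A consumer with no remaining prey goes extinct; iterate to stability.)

6

Remove T6.
Round 1: T2 (all prey gone), T1 (all prey gone) → extinct.
Round 2: T4 (all prey gone), T3 (all prey gone), T5 (all prey gone) → extinct.
Round 3: T7 (all prey gone) → extinct.
No further losses. Total secondary extinctions: 6.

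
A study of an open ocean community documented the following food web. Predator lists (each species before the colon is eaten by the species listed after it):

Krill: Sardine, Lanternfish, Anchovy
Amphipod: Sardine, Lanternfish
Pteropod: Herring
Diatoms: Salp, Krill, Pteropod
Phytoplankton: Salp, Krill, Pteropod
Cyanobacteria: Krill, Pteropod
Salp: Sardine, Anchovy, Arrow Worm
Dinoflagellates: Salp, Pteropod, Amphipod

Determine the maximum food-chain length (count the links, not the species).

One longest chain: Dinoflagellates → Salp → Sardine.
It has 3 species and 2 links.

2 links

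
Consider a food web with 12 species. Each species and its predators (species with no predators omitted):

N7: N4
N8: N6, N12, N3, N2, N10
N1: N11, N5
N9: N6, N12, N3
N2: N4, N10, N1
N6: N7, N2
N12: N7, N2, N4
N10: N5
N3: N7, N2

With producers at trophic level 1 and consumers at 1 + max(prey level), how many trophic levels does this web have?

Producers (level 1): N9, N8.
N9 → N6 → N2 → N1 → N11 gives N11 level 5.
No species has a prey at level 5, so no species reaches level 6.

5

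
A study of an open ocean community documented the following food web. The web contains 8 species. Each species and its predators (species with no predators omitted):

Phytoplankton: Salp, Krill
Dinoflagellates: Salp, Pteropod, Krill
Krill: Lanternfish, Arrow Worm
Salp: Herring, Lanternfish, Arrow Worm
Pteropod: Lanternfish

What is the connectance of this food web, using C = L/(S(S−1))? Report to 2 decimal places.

The web has S = 8 species and L = 11 feeding links.
C = L / (S(S−1)) = 11 / 56 = 0.1964 ≈ 0.20.

C = 0.20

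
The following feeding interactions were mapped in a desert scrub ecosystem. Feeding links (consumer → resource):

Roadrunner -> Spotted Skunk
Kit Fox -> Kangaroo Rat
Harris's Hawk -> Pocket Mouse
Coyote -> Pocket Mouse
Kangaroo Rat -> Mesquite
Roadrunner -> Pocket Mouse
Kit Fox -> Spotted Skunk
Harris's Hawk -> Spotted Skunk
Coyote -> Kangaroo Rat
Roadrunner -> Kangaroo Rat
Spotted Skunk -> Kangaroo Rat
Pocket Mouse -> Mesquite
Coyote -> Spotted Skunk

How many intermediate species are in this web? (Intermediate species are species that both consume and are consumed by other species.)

Intermediate species (has both prey and predators): Kangaroo Rat, Pocket Mouse, Spotted Skunk.
Count: 3.

3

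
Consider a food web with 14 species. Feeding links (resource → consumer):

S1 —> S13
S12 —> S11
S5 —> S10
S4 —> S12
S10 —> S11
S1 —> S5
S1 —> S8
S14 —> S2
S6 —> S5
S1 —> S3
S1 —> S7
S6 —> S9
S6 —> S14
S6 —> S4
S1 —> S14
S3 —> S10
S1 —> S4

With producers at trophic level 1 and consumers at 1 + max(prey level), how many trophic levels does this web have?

Producers (level 1): S6, S1.
S6 → S4 → S12 → S11 gives S11 level 4.
No species has a prey at level 4, so no species reaches level 5.

4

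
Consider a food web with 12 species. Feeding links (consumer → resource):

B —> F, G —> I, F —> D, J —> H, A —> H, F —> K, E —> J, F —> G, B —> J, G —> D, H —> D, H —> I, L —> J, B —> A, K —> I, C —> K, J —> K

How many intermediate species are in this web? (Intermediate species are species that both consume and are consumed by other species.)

Intermediate species (has both prey and predators): G, H, K, F, A, J.
Count: 6.

6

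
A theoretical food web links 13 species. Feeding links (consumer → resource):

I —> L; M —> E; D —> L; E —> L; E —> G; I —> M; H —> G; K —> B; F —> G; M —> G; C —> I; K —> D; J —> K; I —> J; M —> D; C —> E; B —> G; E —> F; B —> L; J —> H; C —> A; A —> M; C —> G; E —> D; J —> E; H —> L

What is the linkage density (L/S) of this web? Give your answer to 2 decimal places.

There are L = 26 links among S = 13 species.
L/S = 26/13 = 2.0000 ≈ 2.00.

L/S = 2.00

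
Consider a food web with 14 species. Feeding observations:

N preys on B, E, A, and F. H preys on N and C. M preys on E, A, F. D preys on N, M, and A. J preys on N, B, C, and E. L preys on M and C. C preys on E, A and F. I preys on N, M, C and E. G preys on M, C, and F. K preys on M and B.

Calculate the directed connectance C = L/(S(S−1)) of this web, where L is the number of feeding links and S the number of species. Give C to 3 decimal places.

C = 0.165

The web has S = 14 species and L = 30 feeding links.
C = L / (S(S−1)) = 30 / 182 = 0.1648 ≈ 0.165.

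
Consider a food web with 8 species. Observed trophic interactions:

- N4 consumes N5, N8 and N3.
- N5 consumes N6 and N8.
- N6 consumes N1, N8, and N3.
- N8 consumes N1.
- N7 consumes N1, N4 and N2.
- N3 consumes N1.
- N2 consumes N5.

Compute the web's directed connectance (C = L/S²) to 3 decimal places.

C = 0.219

The web has S = 8 species and L = 14 feeding links.
C = L / S² = 14 / 64 = 0.2188 ≈ 0.219.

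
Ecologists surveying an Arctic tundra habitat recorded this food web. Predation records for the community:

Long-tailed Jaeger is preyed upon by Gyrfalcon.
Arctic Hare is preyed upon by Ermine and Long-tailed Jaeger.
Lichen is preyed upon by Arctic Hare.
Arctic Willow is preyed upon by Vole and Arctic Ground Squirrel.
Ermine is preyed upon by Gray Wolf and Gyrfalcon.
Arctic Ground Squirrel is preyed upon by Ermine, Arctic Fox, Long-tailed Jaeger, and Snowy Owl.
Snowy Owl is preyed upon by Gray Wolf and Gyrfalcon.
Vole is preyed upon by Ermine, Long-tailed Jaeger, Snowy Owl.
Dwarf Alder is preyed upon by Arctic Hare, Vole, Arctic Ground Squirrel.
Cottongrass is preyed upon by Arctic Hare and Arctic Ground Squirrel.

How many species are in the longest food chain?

One longest chain: Arctic Willow → Vole → Ermine → Gyrfalcon.
It has 4 species and 3 links.

4 species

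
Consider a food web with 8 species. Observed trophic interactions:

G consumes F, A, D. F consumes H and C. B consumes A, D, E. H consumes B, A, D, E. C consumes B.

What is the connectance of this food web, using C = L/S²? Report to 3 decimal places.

The web has S = 8 species and L = 13 feeding links.
C = L / S² = 13 / 64 = 0.2031 ≈ 0.203.

C = 0.203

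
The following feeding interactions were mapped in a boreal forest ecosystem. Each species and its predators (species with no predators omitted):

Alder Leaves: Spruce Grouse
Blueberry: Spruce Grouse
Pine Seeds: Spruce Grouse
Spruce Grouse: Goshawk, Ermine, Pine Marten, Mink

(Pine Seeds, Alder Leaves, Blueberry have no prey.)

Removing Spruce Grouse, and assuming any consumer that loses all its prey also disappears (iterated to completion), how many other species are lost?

4

Remove Spruce Grouse.
Round 1: Goshawk (all prey gone), Ermine (all prey gone), Pine Marten (all prey gone), Mink (all prey gone) → extinct.
No further losses. Total secondary extinctions: 4.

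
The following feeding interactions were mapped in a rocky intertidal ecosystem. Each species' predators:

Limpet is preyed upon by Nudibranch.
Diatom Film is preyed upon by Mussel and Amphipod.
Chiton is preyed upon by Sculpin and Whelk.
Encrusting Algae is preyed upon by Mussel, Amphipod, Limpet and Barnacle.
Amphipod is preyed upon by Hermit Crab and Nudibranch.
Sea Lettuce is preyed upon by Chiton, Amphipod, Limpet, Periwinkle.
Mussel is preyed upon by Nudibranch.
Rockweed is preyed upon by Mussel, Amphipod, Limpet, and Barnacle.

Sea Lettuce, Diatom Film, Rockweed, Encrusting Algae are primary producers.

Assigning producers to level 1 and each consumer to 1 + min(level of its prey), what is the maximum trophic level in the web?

3

Producers (level 1): Sea Lettuce, Diatom Film, Rockweed, Encrusting Algae.
Following each consumer down to its lowest-level prey: Sea Lettuce → Amphipod → Hermit Crab (levels 1 through 3).
All prey of Hermit Crab (Amphipod 2) are at level 2 or above, so Hermit Crab is at level 1 + 2 = 3.
Every consumer has at least one prey at level 2 or below, so none exceeds level 3.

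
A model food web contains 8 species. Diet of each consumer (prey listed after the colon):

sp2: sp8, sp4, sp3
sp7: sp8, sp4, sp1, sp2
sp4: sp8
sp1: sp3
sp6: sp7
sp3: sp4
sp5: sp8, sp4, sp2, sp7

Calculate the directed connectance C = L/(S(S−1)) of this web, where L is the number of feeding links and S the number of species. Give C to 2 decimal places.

The web has S = 8 species and L = 15 feeding links.
C = L / (S(S−1)) = 15 / 56 = 0.2679 ≈ 0.27.

C = 0.27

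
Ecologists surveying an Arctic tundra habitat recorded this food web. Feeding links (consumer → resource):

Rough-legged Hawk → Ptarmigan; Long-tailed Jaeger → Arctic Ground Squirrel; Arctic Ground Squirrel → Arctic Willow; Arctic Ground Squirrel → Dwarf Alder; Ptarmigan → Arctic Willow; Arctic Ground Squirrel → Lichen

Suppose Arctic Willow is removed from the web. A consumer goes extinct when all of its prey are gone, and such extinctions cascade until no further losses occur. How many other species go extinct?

2

Remove Arctic Willow.
Round 1: Ptarmigan (all prey gone) → extinct.
Round 2: Rough-legged Hawk (all prey gone) → extinct.
No further losses. Total secondary extinctions: 2.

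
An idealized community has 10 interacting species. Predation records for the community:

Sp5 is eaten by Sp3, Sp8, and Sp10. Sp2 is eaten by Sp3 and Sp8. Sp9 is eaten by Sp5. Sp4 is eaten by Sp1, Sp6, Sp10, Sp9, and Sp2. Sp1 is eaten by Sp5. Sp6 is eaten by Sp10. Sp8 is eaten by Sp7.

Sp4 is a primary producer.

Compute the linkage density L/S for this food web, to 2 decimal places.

There are L = 14 links among S = 10 species.
L/S = 14/10 = 1.4000 ≈ 1.40.

L/S = 1.40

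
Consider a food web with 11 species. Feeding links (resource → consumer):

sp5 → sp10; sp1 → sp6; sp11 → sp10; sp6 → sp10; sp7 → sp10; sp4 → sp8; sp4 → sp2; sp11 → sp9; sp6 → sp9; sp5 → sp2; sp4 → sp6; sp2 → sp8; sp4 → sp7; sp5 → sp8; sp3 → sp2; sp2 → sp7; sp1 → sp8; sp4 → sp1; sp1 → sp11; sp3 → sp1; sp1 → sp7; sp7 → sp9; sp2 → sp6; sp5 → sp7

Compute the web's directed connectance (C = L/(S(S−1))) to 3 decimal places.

C = 0.218

The web has S = 11 species and L = 24 feeding links.
C = L / (S(S−1)) = 24 / 110 = 0.2182 ≈ 0.218.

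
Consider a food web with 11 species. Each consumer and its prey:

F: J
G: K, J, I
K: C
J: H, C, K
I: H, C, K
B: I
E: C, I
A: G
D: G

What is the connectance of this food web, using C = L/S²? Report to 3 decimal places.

C = 0.132

The web has S = 11 species and L = 16 feeding links.
C = L / S² = 16 / 121 = 0.1322 ≈ 0.132.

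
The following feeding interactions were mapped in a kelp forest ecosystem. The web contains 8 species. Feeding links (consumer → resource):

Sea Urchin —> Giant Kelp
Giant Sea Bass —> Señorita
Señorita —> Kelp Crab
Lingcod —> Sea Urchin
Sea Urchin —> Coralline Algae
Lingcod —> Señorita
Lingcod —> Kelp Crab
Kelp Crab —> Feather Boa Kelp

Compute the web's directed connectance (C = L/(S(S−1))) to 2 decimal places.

C = 0.14

The web has S = 8 species and L = 8 feeding links.
C = L / (S(S−1)) = 8 / 56 = 0.1429 ≈ 0.14.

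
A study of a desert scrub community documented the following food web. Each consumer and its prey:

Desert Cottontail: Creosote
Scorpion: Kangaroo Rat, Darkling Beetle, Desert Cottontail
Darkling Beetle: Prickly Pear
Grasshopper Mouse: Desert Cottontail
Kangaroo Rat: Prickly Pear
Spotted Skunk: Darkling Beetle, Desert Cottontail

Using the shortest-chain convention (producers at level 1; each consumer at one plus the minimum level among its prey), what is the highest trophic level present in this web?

3

Producers (level 1): Creosote, Prickly Pear.
Following each consumer down to its lowest-level prey: Prickly Pear → Darkling Beetle → Spotted Skunk (levels 1 through 3).
All prey of Spotted Skunk (Darkling Beetle 2, Desert Cottontail 2) are at level 2 or above, so Spotted Skunk is at level 1 + 2 = 3.
Every consumer has at least one prey at level 2 or below, so none exceeds level 3.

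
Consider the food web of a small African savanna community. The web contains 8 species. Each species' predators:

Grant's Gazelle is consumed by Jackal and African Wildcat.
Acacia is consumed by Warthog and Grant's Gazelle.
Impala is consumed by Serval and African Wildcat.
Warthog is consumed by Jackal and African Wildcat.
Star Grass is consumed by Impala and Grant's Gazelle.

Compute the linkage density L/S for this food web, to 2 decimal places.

L/S = 1.25

There are L = 10 links among S = 8 species.
L/S = 10/8 = 1.2500 ≈ 1.25.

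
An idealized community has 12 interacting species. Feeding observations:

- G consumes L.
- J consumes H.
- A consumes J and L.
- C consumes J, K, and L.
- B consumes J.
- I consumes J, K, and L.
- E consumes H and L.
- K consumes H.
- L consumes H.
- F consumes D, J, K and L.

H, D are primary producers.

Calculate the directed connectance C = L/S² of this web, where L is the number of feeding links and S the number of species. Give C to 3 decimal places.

C = 0.132

The web has S = 12 species and L = 19 feeding links.
C = L / S² = 19 / 144 = 0.1319 ≈ 0.132.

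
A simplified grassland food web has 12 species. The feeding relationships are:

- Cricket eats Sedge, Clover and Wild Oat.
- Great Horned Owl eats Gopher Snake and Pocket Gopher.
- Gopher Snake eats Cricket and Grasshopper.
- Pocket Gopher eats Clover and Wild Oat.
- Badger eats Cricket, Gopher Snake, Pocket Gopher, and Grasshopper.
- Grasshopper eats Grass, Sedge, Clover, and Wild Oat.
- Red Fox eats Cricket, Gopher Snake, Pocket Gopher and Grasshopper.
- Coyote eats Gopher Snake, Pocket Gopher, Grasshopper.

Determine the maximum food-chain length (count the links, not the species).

3 links

One longest chain: Clover → Cricket → Gopher Snake → Coyote.
It has 4 species and 3 links.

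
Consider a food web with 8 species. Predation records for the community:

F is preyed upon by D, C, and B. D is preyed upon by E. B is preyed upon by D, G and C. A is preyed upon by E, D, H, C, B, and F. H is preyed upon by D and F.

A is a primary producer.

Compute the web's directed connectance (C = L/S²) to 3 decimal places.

The web has S = 8 species and L = 15 feeding links.
C = L / S² = 15 / 64 = 0.2344 ≈ 0.234.

C = 0.234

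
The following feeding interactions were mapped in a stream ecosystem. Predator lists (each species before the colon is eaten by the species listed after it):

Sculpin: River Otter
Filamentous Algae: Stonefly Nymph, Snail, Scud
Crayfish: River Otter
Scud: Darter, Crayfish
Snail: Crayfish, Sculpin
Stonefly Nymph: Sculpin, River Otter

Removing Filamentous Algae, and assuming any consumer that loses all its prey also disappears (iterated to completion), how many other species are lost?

Remove Filamentous Algae.
Round 1: Stonefly Nymph (all prey gone), Snail (all prey gone), Scud (all prey gone) → extinct.
Round 2: Darter (all prey gone), Crayfish (all prey gone), Sculpin (all prey gone) → extinct.
Round 3: River Otter (all prey gone) → extinct.
No further losses. Total secondary extinctions: 7.

7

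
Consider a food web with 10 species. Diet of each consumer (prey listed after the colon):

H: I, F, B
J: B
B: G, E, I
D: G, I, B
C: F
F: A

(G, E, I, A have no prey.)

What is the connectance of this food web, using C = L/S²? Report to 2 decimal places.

C = 0.12

The web has S = 10 species and L = 12 feeding links.
C = L / S² = 12 / 100 = 0.1200 ≈ 0.12.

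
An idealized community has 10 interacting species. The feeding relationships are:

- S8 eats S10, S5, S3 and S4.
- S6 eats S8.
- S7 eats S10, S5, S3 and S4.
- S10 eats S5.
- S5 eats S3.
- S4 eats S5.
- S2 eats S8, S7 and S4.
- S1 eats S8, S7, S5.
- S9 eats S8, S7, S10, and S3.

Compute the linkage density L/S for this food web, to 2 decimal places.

There are L = 22 links among S = 10 species.
L/S = 22/10 = 2.2000 ≈ 2.20.

L/S = 2.20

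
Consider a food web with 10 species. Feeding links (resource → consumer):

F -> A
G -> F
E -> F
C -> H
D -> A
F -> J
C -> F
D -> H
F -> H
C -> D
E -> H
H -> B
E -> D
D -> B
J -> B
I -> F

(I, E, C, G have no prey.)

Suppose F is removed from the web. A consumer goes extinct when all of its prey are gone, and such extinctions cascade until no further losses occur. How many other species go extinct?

1

Remove F.
Round 1: J (all prey gone) → extinct.
No further losses. Total secondary extinctions: 1.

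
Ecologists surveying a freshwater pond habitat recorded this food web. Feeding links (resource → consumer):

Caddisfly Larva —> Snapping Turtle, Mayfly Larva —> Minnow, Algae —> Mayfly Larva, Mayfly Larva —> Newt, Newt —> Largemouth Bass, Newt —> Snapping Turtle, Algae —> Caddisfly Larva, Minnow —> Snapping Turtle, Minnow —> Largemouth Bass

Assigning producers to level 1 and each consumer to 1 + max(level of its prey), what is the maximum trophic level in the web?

4

Producers (level 1): Algae.
Algae → Mayfly Larva → Minnow → Snapping Turtle gives Snapping Turtle level 4.
No species has a prey at level 4, so no species reaches level 5.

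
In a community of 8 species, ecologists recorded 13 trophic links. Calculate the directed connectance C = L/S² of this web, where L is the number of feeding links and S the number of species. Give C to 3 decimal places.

The web has S = 8 species and L = 13 feeding links.
C = L / S² = 13 / 64 = 0.2031 ≈ 0.203.

C = 0.203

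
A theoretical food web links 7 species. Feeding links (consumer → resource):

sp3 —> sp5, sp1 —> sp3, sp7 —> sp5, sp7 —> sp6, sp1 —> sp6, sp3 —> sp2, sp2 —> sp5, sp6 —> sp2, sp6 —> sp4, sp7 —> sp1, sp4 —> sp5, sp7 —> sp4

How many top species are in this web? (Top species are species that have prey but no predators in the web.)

1

Top species (has prey, but nothing eats it): sp7.
Count: 1.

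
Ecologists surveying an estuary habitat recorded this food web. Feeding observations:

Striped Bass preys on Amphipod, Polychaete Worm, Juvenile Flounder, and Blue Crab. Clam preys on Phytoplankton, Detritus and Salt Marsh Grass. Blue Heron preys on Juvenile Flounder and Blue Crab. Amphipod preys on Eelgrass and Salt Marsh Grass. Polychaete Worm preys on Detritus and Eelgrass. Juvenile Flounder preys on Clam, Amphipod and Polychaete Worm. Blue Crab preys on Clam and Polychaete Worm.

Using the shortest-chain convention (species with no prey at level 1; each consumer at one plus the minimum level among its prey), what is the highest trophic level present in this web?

4

Basal resources (level 1): Salt Marsh Grass, Phytoplankton, Eelgrass, Detritus.
Following each consumer down to its lowest-level prey: Salt Marsh Grass → Clam → Blue Crab → Blue Heron (levels 1 through 4).
All prey of Blue Heron (Blue Crab 3, Juvenile Flounder 3) are at level 3 or above, so Blue Heron is at level 1 + 3 = 4.
Every consumer has at least one prey at level 3 or below, so none exceeds level 4.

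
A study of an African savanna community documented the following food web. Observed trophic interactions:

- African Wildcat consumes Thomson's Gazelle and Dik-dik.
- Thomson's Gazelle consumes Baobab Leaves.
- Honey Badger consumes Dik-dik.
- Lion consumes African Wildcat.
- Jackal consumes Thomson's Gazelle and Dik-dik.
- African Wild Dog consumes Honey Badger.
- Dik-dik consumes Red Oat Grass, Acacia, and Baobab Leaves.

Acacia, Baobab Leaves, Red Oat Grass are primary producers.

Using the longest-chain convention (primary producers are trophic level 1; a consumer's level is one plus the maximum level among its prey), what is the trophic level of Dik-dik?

Acacia is a producer → level 1.
Dik-dik eats Acacia (level 1); other prey at levels: Baobab Leaves 1, Red Oat Grass 1 → level 2.

Trophic level 2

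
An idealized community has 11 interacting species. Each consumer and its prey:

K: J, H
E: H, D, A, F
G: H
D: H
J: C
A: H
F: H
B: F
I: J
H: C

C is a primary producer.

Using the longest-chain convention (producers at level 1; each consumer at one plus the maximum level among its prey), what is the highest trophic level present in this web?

4

Producers (level 1): C.
C → H → D → E gives E level 4.
No species has a prey at level 4, so no species reaches level 5.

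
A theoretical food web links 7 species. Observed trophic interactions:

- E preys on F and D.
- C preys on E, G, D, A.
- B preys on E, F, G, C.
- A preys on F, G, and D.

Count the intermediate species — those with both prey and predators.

Intermediate species (has both prey and predators): A, E, C.
Count: 3.

3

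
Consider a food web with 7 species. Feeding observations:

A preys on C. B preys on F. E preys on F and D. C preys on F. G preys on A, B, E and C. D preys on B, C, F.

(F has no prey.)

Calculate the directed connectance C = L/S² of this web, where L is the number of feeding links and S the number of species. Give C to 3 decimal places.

The web has S = 7 species and L = 12 feeding links.
C = L / S² = 12 / 49 = 0.2449 ≈ 0.245.

C = 0.245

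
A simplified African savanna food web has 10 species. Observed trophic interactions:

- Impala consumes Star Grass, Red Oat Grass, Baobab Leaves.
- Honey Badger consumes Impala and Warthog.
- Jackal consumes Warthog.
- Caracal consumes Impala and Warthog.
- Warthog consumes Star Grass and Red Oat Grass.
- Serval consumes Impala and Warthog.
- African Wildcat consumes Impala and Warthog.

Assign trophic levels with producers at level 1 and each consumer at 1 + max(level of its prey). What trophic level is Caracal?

Trophic level 3

Star Grass is a producer → level 1.
Impala eats Star Grass (level 1); other prey at levels: Baobab Leaves 1, Red Oat Grass 1 → level 2.
Caracal eats Impala (level 2); other prey at levels: Warthog 2 → level 3.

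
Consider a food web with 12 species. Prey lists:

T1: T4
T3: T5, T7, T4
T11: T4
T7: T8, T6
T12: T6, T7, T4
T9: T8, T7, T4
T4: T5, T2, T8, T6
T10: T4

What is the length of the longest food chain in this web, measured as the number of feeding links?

One longest chain: T8 → T7 → T12.
It has 3 species and 2 links.

2 links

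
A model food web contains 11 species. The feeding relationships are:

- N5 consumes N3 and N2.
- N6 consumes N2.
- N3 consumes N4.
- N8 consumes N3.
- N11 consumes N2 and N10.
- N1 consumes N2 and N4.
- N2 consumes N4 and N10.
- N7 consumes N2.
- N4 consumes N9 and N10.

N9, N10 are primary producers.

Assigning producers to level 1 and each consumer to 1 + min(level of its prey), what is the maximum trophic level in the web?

4

Producers (level 1): N9, N10.
Following each consumer down to its lowest-level prey: N9 → N4 → N3 → N8 (levels 1 through 4).
All prey of N8 (N3 3) are at level 3 or above, so N8 is at level 1 + 3 = 4.
Every consumer has at least one prey at level 3 or below, so none exceeds level 4.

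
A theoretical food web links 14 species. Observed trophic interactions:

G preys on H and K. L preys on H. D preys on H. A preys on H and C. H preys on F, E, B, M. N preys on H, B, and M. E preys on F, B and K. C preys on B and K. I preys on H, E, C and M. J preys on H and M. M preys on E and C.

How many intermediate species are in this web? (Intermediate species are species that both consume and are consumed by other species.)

4

Intermediate species (has both prey and predators): E, C, M, H.
Count: 4.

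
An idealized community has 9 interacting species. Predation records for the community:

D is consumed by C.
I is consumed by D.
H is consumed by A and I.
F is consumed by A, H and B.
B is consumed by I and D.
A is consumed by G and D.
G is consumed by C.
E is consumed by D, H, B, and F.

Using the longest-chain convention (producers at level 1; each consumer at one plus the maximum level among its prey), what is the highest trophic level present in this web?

6

Producers (level 1): E.
E → F → H → A → D → C gives C level 6.
No species has a prey at level 6, so no species reaches level 7.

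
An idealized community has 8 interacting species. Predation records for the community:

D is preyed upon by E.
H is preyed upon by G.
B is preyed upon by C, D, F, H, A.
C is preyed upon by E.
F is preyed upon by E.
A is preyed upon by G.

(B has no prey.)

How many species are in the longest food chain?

3 species

One longest chain: B → F → E.
It has 3 species and 2 links.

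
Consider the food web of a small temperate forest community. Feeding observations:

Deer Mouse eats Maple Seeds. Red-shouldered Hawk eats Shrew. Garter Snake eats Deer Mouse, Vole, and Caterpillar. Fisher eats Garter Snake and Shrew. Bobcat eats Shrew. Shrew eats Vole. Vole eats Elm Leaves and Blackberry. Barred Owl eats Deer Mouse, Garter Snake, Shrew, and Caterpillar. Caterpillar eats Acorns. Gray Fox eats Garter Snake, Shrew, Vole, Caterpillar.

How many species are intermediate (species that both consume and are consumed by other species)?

5

Intermediate species (has both prey and predators): Caterpillar, Deer Mouse, Vole, Garter Snake, Shrew.
Count: 5.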